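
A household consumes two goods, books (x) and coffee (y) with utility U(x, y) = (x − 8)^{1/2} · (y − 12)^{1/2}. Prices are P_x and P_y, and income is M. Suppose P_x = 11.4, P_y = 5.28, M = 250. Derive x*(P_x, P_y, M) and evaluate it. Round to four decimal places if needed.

x* = 12.186

Substituting into the budget: x* = 8 + 0.5·(M − 8·P_x − 12·P_y)/P_x, and y* = 12 + 0.5·(…)/P_y.
Discretionary income = 250 − 8·11.4 − 12·5.28 = 95.44; x* = 8 + 0.5·95.44/11.4 = 12.186.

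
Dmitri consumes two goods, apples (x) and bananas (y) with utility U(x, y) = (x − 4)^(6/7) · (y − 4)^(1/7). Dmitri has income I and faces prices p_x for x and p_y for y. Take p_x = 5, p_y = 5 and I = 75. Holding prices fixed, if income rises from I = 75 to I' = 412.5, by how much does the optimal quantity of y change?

Discretionary income = 75 − 4·5 − 4·5 = 35; y* = 4 + 1/7·35/5 = 5.
At I' = 412.5: y* = 14.6429. Change: 14.6429 − 5 = 9.6429.

Δy* = 9.6429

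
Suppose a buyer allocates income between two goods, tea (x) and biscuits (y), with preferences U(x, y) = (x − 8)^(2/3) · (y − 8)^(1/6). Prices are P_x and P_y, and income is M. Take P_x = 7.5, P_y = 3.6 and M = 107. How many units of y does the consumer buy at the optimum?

MRS = 4·(y−8)/(x−8). Tangency with P_x/P_y gives y−8 = (1/4)·(P_x/P_y)·(x−8).
Substituting into the budget: x* = 8 + 0.8·(M − 8·P_x − 8·P_y)/P_x, and y* = 8 + 0.2·(…)/P_y.
Discretionary income = 107 − 8·7.5 − 8·3.6 = 18.2; y* = 8 + 0.2·18.2/3.6 = 9.0111.

y* = 9.0111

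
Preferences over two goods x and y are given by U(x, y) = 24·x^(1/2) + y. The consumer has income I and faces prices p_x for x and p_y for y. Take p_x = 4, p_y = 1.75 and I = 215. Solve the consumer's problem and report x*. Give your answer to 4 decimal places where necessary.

x* = 27.5625

MU_x = 12/√x, MU_y = 1. Tangency: 12/√x = p_x/p_y.
Thus x* = (12·p_y/p_x)² — independent of I — with the rest of income spent on y.
Plugging in: x* = (12·1.75/4)² = 27.5625.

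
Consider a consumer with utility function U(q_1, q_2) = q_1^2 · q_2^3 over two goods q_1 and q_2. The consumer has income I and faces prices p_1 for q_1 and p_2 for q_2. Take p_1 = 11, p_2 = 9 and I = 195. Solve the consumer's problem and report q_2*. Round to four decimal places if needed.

q_2* = 13

MU_q_1/MU_q_2 = (2·q_2)/(3·q_1); tangency sets this equal to p_1/p_2.
So 2·p_2·q_2 = 3·p_1·q_1; combined with the budget, a share 0.4 of income goes to q_1.
Demand: q_1*(p_1,p_2,I) = 0.4·I/p_1 and q_2* = 0.6·I/p_2.
At p_1=11, p_2=9, I=195: q_2* = 0.6·195/9 = 13.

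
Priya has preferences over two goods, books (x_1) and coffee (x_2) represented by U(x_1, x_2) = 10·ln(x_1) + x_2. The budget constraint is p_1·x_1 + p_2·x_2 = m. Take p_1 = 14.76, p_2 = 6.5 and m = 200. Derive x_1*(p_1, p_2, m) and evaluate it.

x_1* = 4.4038

So x_1*(p_1,p_2) = 10·p_2/p_1, independent of income; and x_2* = (m − 10·p_2)/p_2.
At the given prices: x_1* = 10·6.5/14.76 = 4.4038.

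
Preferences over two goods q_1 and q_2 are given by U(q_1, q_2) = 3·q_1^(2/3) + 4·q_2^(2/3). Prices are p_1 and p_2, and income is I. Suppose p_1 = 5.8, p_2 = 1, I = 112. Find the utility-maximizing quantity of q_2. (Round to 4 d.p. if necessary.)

MRS = MU_q_1/MU_q_2 = (3/4)·(q_2/q_1)^(1/3). Set equal to p_1/p_2.
Solve for the ratio: q_2/q_1 = [(4/3)·p_1/p_2]^(3).
With the ratio pinned down, the budget gives q_1* = I/(p_1 + p_2·(q_2/q_1)) and q_2* = (q_2/q_1)·q_1*.
Numerically q_2/q_1 = 462.487704, so q_1* = 112/(5.8 + 1·462.487704) = 0.2392 and q_2* = 462.487704·0.2392 = 110.6128.

q_2* = 110.6128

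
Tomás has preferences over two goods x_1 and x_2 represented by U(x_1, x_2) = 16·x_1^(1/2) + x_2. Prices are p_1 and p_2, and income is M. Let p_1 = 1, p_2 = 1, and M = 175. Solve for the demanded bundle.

x_1* = 64, x_2* = 111

Set MRS = p_1/p_2: 8·x_1^(−1/2) = p_1/p_2.
Thus x_1* = (8·p_2/p_1)² — independent of M — with the rest of income spent on x_2.
Plugging in: x_1* = (8·1/1)² = 64, x_2* = 111.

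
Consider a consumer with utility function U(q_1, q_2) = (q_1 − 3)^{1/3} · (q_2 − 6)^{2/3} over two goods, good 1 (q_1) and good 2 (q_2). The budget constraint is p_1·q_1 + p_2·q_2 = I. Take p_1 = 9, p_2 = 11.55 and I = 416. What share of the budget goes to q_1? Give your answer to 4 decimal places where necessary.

MRS = (1/2)·(q_2−6)/(q_1−3). Tangency with p_1/p_2 gives q_2−6 = 2·(p_1/p_2)·(q_1−3).
After buying the subsistence bundle (3, 6), a share 1/3 of the remaining income goes to q_1: q_1* = 3 + 1/3·(I − 3p_1 − 6p_2)/p_1.
Discretionary income = 416 − 3·9 − 6·11.55 = 319.7; q_1* = 3 + 1/3·319.7/9 = 14.8407; q_2* = 6 + 2/3·319.7/11.55 = 24.4531.
Expenditure on q_1: 9·14.8407 = 133.5667; share = 0.3211.

share on q_1 = 0.3211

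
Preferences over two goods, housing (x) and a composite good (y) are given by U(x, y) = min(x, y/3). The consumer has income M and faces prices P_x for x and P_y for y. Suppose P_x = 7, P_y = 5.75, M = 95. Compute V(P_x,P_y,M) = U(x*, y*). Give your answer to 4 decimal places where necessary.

With perfect complements, no substitution: consume in ratio x:y = 1:3.
Budget: P_x·x + P_y·3·x = M, so (P_x + 3·P_y)·x = M.
Demand: x*(P_x,P_y,M) = M/(P_x + 3·P_y), y* = 3·M/(P_x + 3·P_y).
Here 7 + 3·5.75 = 24.25, giving x* = 3.9175 and y* = 11.7526.
Utility at the optimum: U(3.9175, 11.7526) = 3.9175.

V = 3.9175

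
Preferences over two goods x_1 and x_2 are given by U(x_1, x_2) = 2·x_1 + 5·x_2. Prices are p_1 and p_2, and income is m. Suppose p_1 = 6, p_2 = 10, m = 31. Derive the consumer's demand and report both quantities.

x_1* = 0, x_2* = 3.1

Perfect substitutes: compare marginal utility per dollar. 2/p_1 vs 5/p_2 → 0.3333 vs 0.5.
x_2 gives more utility per dollar, so spend all income on x_2: x_2* = m/p_2, x_1* = 0.
Numerically: x_1* = 0, x_2* = 3.1.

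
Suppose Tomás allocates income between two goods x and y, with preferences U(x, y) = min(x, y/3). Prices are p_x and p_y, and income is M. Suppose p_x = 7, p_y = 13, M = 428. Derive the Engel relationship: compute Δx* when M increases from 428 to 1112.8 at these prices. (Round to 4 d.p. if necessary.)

Δx* = 14.887

With perfect complements, no substitution: consume in ratio x:y = 1:3.
Budget: p_x·x + p_y·3·x = M, so (p_x + 3·p_y)·x = M.
Demand: x*(p_x,p_y,M) = M/(p_x + 3·p_y), y* = 3·M/(p_x + 3·p_y).
Here 7 + 3·13 = 46, giving x* = 9.3043.
At M' = 1112.8: x* = 24.1913. Change: 24.1913 − 9.3043 = 14.887.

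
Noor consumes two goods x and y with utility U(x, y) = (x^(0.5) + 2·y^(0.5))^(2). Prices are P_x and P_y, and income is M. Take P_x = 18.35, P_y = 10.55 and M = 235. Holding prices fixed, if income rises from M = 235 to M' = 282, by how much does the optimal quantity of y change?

MRS = MU_x/MU_y = (1/2)·(y/x)^(0.5). Set equal to P_x/P_y.
Hence y/x = (2·P_x/P_y)^(1/(0.5)), i.e. raised to the 2 power.
Substitute y = (y/x)·x into the budget: x* = M/(P_x + P_y·(y/x)).
Numerically y/x = 12.101166, so x* = 235/(18.35 + 10.55·12.101166) = 1.6094 and y* = 12.101166·1.6094 = 19.4756.
At M' = 282: y* = 23.3707. Change: 23.3707 − 19.4756 = 3.8951.

Δy* = 3.8951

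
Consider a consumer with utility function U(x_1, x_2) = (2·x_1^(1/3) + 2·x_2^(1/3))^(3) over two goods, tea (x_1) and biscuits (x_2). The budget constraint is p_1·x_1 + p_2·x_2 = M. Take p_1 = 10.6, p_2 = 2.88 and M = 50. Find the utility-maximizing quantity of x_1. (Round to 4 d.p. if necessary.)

MU_x_1 ∝ 2·x_1^(-2/3), MU_x_2 ∝ 2·x_2^(-2/3), so MRS = (x_2/x_1)^(2/3) = p_1/p_2.
Hence x_2/x_1 = (p_1/p_2)^(1/(2/3)), i.e. raised to the 1.5 power.
With the ratio pinned down, the budget gives x_1* = M/(p_1 + p_2·(x_2/x_1)) and x_2* = (x_2/x_1)·x_1*.
Numerically x_2/x_1 = 7.061063, so x_1* = 50/(10.6 + 2.88·7.061063) = 1.6162.

x_1* = 1.6162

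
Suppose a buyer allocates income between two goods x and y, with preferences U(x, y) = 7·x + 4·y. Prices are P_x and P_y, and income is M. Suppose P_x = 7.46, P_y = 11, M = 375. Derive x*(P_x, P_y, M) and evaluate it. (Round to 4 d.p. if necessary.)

x* = 50.2681

Linear utility — the consumer picks whichever good has higher MU/price: 7/7.46 = 0.9383 vs 4/11 = 0.3636.
x gives more utility per dollar, so spend all income on x: x* = M/P_x, y* = 0.
Numerically: x* = 50.2681, y* = 0.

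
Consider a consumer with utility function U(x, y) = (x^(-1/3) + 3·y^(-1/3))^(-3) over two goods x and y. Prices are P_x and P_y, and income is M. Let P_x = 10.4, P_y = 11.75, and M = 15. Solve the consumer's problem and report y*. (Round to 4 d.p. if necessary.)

y* = 0.8955

MU_x ∝ x^(-4/3), MU_y ∝ 3·y^(-4/3), so MRS = (1/3)·(y/x)^(4/3) = P_x/P_y.
Hence y/x = (3·P_x/P_y)^(1/(4/3)), i.e. raised to the 0.75 power.
Substitute y = (y/x)·x into the budget: x* = M/(P_x + P_y·(y/x)).
Numerically y/x = 2.080116, so x* = 15/(10.4 + 11.75·2.080116) = 0.4305 and y* = 2.080116·0.4305 = 0.8955.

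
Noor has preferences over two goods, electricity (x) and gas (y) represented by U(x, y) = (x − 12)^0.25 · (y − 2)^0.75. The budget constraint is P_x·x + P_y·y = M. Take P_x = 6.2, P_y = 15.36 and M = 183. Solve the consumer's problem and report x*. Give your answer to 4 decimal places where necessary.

x* = 15.1403

Discretionary income = 183 − 12·6.2 − 2·15.36 = 77.88; x* = 12 + 0.25·77.88/6.2 = 15.1403.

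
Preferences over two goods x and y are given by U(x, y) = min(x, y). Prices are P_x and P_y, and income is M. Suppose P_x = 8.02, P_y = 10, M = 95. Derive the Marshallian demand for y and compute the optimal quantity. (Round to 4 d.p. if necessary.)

With perfect complements, no substitution: consume in ratio x:y = 1:1.
Budget: P_x·x + P_y·x = M, so (P_x + P_y)·x = M.
Demand: x*(P_x,P_y,M) = M/(P_x + P_y), y* = M/(P_x + P_y).
Here 8.02 + 10 = 18.02, giving y* = 5.2719.

y* = 5.2719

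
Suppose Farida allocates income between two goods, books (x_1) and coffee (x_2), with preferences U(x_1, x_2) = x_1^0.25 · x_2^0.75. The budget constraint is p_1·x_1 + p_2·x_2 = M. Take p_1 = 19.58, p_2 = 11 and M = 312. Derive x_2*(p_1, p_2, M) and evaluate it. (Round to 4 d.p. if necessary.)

Tangency: MRS = (1/3)·x_2/x_1 = p_1/p_2.
Rearranging, p_2·x_2 = 3·p_1·x_1. Substituting into the budget gives p_1·x_1·(1 + 3) = M.
Demand: x_1*(p_1,p_2,M) = 0.25·M/p_1 and x_2* = 0.75·M/p_2.
At p_1=19.58, p_2=11, M=312: x_2* = 0.75·312/11 = 21.2727.

x_2* = 21.2727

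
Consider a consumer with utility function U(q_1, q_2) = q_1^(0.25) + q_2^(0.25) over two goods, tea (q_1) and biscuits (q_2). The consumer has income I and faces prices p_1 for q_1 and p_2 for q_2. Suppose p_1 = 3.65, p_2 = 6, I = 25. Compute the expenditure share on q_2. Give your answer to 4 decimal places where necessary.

MU_q_1 ∝ q_1^(-0.75), MU_q_2 ∝ q_2^(-0.75), so MRS = (q_2/q_1)^(0.75) = p_1/p_2.
Solve for the ratio: q_2/q_1 = [p_1/p_2]^(4/3).
Substitute q_2 = (q_2/q_1)·q_1 into the budget: q_1* = I/(p_1 + p_2·(q_2/q_1)).
Numerically q_2/q_1 = 0.515453, so q_1* = 25/(3.65 + 6·0.515453) = 3.7077 and q_2* = 0.515453·3.7077 = 1.9111.
Expenditure on q_2: 6·1.9111 = 11.4669; share = 0.4587.

share on q_2 = 0.4587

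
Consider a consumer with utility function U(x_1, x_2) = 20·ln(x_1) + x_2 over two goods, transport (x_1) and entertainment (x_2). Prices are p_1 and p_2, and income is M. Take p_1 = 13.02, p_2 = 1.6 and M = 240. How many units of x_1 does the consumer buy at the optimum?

MU_x_1 = 20/x_1, MU_x_2 = 1. Tangency: 20/x_1 = p_1/p_2.
So x_1*(p_1,p_2) = 20·p_2/p_1, independent of income; and x_2* = (M − 20·p_2)/p_2.
At the given prices: x_1* = 20·1.6/13.02 = 2.4578.

x_1* = 2.4578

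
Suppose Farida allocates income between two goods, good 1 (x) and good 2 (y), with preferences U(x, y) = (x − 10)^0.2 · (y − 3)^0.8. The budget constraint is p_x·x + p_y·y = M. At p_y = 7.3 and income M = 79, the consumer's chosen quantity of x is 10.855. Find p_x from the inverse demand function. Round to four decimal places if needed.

This is Cobb-Douglas in (x−10, y−3): tangency gives 0.2·p_y·(y−3) = 0.8·p_x·(x−10).
Substituting into the budget: x* = 10 + 0.2·(M − 10·p_x − 3·p_y)/p_x, and y* = 3 + 0.8·(…)/p_y.
Set x* = 10.855 in the demand function and solve for p_x: p_x = 4.

p_x = 4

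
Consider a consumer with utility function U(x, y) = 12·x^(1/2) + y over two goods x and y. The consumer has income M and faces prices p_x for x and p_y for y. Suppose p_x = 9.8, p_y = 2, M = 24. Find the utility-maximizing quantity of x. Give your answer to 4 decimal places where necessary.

Utility is quasi-linear in y; the FOC for x is 6/√x = p_x/p_y.
Solve: √x = 6·p_y/p_x, so x*(p_x,p_y) = (6·p_y/p_x)², and y* = (M − p_x·x*)/p_y.
Plugging in: x* = (6·2/9.8)² = 1.4994.

x* = 1.4994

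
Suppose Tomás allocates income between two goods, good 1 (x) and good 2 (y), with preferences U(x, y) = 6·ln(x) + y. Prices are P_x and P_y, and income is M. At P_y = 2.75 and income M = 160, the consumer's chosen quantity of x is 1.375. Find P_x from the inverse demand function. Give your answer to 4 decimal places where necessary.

P_x = 12

Set MRS = P_x/P_y: (6/x)/1 = P_x/P_y.
So x*(P_x,P_y) = 6·P_y/P_x, independent of income; and y* = (M − 6·P_y)/P_y.
Set x* = 1.375 in the demand function and solve for P_x: P_x = 12.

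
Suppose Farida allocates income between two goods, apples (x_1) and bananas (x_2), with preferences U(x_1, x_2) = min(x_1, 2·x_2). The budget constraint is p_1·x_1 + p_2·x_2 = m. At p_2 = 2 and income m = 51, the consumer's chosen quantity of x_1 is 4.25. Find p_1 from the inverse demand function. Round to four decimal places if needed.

Leontief preferences: the optimum is at the kink where x_1/2 = x_2/1, i.e. x_2 = (1/2)·x_1.
Budget: p_1·x_1 + p_2·(1/2)·x_1 = m, so (2·p_1 + p_2)·x_1 = 2·m.
Demand: x_1*(p_1,p_2,m) = 2·m/(2·p_1 + p_2), x_2* = m/(2·p_1 + p_2).
Set x_1* = 4.25 in the demand function and solve for p_1: p_1 = 11.

p_1 = 11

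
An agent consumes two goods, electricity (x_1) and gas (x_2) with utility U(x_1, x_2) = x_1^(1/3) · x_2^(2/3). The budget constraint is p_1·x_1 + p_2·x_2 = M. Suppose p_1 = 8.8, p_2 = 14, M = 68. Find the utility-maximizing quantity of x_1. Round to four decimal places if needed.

The MRS is (1/2)·x_2/x_1. Set MRS = p_1/p_2.
Rearranging, p_2·x_2 = 2·p_1·x_1. Substituting into the budget gives p_1·x_1·(1 + 2) = M.
Demand: x_1*(p_1,p_2,M) = 1/3·M/p_1 and x_2* = 2/3·M/p_2.
At p_1=8.8, p_2=14, M=68: x_1* = 1/3·68/8.8 = 2.5758.

x_1* = 2.5758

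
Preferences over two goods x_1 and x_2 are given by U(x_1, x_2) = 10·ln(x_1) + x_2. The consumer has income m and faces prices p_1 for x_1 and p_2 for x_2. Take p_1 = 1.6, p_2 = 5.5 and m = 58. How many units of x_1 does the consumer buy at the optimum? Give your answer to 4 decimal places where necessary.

x_1* = 34.375

MU_x_1 = 10/x_1, MU_x_2 = 1. Tangency: 10/x_1 = p_1/p_2.
So x_1*(p_1,p_2) = 10·p_2/p_1, independent of income; and x_2* = (m − 10·p_2)/p_2.
At the given prices: x_1* = 10·5.5/1.6 = 34.375.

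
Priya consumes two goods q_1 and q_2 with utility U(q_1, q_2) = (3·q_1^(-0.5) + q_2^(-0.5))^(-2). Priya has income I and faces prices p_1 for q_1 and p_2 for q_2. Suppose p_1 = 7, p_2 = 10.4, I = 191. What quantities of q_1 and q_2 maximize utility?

q_1* = 17.62, q_2* = 6.5058

MRS = MU_q_1/MU_q_2 = 3·(q_2/q_1)^(1.5). Set equal to p_1/p_2.
Solve for the ratio: q_2/q_1 = [(1/3)·p_1/p_2]^(2/3).
With the ratio pinned down, the budget gives q_1* = I/(p_1 + p_2·(q_2/q_1)) and q_2* = (q_2/q_1)·q_1*.
Numerically q_2/q_1 = 0.369229, so q_1* = 191/(7 + 10.4·0.369229) = 17.62 and q_2* = 0.369229·17.62 = 6.5058.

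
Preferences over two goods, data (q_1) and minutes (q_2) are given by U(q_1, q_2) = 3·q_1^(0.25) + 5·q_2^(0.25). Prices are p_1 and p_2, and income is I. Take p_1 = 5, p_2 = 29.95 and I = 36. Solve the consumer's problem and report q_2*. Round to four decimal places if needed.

MU_q_1 ∝ 3·q_1^(-0.75), MU_q_2 ∝ 5·q_2^(-0.75), so MRS = (3/5)·(q_2/q_1)^(0.75) = p_1/p_2.
Hence q_2/q_1 = ((5/3)·p_1/p_2)^(1/(0.75)), i.e. raised to the 4/3 power.
With the ratio pinned down, the budget gives q_1* = I/(p_1 + p_2·(q_2/q_1)) and q_2* = (q_2/q_1)·q_1*.
Numerically q_2/q_1 = 0.181647, so q_1* = 36/(5 + 29.95·0.181647) = 3.4482 and q_2* = 0.181647·3.4482 = 0.6264.

q_2* = 0.6264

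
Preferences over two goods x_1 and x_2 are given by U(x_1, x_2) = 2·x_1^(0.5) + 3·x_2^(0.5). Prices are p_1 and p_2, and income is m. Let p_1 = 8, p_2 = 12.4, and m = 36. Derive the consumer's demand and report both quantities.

x_1* = 1.8355, x_2* = 1.719

MRS = MU_x_1/MU_x_2 = (2/3)·(x_2/x_1)^(0.5). Set equal to p_1/p_2.
Solve for the ratio: x_2/x_1 = [(3/2)·p_1/p_2]^(2).
Substitute x_2 = (x_2/x_1)·x_1 into the budget: x_1* = m/(p_1 + p_2·(x_2/x_1)).
Numerically x_2/x_1 = 0.936524, so x_1* = 36/(8 + 12.4·0.936524) = 1.8355 and x_2* = 0.936524·1.8355 = 1.719.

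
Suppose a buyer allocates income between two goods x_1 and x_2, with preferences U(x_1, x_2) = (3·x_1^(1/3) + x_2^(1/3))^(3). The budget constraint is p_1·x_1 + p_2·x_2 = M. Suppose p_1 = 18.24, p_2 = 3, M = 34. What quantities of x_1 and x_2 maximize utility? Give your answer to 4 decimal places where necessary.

x_1* = 1.2641, x_2* = 3.6473

MU_x_1 ∝ 3·x_1^(-2/3), MU_x_2 ∝ x_2^(-2/3), so MRS = 3·(x_2/x_1)^(2/3) = p_1/p_2.
Solve for the ratio: x_2/x_1 = [(1/3)·p_1/p_2]^(1.5).
With the ratio pinned down, the budget gives x_1* = M/(p_1 + p_2·(x_2/x_1)) and x_2* = (x_2/x_1)·x_1*.
Numerically x_2/x_1 = 2.885184, so x_1* = 34/(18.24 + 3·2.885184) = 1.2641 and x_2* = 2.885184·1.2641 = 3.6473.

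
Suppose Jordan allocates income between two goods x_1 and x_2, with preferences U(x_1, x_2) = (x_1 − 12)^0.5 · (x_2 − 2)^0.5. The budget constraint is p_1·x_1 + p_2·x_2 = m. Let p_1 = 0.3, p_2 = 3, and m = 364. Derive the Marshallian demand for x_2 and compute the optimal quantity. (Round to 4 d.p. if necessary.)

Let x_1' = x_1−12, x_2' = x_2−2. MRS = x_2'/x_1' = p_1/p_2.
After buying the subsistence bundle (12, 2), a share 0.5 of the remaining income goes to x_1: x_1* = 12 + 0.5·(m − 12p_1 − 2p_2)/p_1.
Discretionary income = 364 − 12·0.3 − 2·3 = 354.4; x_2* = 2 + 0.5·354.4/3 = 61.0667.

x_2* = 61.0667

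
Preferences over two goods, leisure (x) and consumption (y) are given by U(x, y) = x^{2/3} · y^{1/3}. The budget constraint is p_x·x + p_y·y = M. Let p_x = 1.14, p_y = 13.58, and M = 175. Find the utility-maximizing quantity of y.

MU_x/MU_y = (2/3·y)/(1/3·x); tangency sets this equal to p_x/p_y.
Rearranging, p_y·y = (1/2)·p_x·x. Substituting into the budget gives p_x·x·(1 + (1/2)) = M.
Demand: x*(p_x,p_y,M) = 2/3·M/p_x and y* = 1/3·M/p_y.
At p_x=1.14, p_y=13.58, M=175: y* = 1/3·175/13.58 = 4.2955.

y* = 4.2955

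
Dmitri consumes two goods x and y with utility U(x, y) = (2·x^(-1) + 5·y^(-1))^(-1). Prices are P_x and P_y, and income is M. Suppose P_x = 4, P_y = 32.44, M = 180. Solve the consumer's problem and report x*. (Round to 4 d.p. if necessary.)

MRS = MU_x/MU_y = (2/5)·(y/x)^(2). Set equal to P_x/P_y.
Solve for the ratio: y/x = [(5/2)·P_x/P_y]^(0.5).
Substitute y = (y/x)·x into the budget: x* = M/(P_x + P_y·(y/x)).
Numerically y/x = 0.555213, so x* = 180/(4 + 32.44·0.555213) = 8.1777.

x* = 8.1777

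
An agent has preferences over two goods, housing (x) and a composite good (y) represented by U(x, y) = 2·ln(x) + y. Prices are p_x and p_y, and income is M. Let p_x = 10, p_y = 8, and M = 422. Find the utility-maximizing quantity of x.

x* = 1.6

Set MRS = p_x/p_y: (2/x)/1 = p_x/p_y.
So x*(p_x,p_y) = 2·p_y/p_x, independent of income; and y* = (M − 2·p_y)/p_y.
At the given prices: x* = 2·8/10 = 1.6.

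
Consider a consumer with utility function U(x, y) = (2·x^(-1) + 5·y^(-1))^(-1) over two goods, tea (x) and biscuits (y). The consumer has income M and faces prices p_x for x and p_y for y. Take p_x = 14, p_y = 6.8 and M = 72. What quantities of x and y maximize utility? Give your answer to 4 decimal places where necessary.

x* = 2.4467, y* = 5.5509

From the CES first-order condition, (2/5)·(y/x)^(2) = p_x/p_y.
Hence y/x = ((5/2)·p_x/p_y)^(1/(2)), i.e. raised to the 0.5 power.
Substitute y = (y/x)·x into the budget: x* = M/(p_x + p_y·(y/x)).
Numerically y/x = 2.268713, so x* = 72/(14 + 6.8·2.268713) = 2.4467 and y* = 2.268713·2.4467 = 5.5509.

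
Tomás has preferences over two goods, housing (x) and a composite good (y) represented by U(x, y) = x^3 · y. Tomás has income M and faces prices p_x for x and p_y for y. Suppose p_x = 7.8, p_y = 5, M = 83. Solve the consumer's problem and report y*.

Demand: x*(p_x,p_y,M) = 0.75·M/p_x and y* = 0.25·M/p_y.
At p_x=7.8, p_y=5, M=83: y* = 0.25·83/5 = 4.15.

y* = 4.15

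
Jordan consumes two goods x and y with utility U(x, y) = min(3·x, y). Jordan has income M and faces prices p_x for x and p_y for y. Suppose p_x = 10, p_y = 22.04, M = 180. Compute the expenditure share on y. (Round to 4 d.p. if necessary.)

Leontief preferences: the optimum is at the kink where x/1 = y/3, i.e. y = 3·x.
Budget: p_x·x + p_y·3·x = M, so (p_x + 3·p_y)·x = M.
Demand: x*(p_x,p_y,M) = M/(p_x + 3·p_y), y* = 3·M/(p_x + 3·p_y).
Here 10 + 3·22.04 = 76.12, giving x* = 2.3647 and y* = 7.0941.
Expenditure on y: 22.04·7.0941 = 156.3531; share = 0.8686.

share on y = 0.8686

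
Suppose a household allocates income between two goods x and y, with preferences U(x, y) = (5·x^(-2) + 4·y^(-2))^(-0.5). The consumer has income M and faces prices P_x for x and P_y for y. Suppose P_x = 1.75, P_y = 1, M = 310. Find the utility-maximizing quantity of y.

From the CES first-order condition, (5/4)·(y/x)^(3) = P_x/P_y.
Solve for the ratio: y/x = [(4/5)·P_x/P_y]^(1/3).
With the ratio pinned down, the budget gives x* = M/(P_x + P_y·(y/x)) and y* = (y/x)·x*.
Numerically y/x = 1.118689, so x* = 310/(1.75 + 1·1.118689) = 108.0633 and y* = 1.118689·108.0633 = 120.8892.

y* = 120.8892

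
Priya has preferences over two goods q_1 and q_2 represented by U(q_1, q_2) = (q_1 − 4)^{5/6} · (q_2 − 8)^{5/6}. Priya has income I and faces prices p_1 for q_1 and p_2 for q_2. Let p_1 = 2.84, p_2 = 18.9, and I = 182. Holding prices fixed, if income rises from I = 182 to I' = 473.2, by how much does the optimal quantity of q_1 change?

Discretionary income = 182 − 4·2.84 − 8·18.9 = 19.44; q_1* = 4 + 0.5·19.44/2.84 = 7.4225.
At I' = 473.2: q_1* = 58.6901. Change: 58.6901 − 7.4225 = 51.2676.

Δq_1* = 51.2676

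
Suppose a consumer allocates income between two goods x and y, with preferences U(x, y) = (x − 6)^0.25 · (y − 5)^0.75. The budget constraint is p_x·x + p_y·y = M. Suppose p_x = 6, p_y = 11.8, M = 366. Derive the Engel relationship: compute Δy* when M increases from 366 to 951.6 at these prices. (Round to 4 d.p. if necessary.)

MRS = (1/3)·(y−5)/(x−6). Tangency with p_x/p_y gives y−5 = 3·(p_x/p_y)·(x−6).
Substituting into the budget: x* = 6 + 0.25·(M − 6·p_x − 5·p_y)/p_x, and y* = 5 + 0.75·(…)/p_y.
Discretionary income = 366 − 6·6 − 5·11.8 = 271; y* = 5 + 0.75·271/11.8 = 22.2246.
At M' = 951.6: y* = 59.4449. Change: 59.4449 − 22.2246 = 37.2203.

Δy* = 37.2203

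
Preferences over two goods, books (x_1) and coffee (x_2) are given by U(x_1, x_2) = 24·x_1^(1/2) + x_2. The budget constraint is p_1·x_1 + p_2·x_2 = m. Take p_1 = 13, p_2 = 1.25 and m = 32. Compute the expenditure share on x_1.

share on x_1 = 0.5409

MU_x_1 = 12/√x_1, MU_x_2 = 1. Tangency: 12/√x_1 = p_1/p_2.
Thus x_1* = (12·p_2/p_1)² — independent of m — with the rest of income spent on x_2.
Plugging in: x_1* = (12·1.25/13)² = 1.3314, x_2* = 11.7538.
Expenditure on x_1: 13·1.3314 = 17.3077; share = 0.5409.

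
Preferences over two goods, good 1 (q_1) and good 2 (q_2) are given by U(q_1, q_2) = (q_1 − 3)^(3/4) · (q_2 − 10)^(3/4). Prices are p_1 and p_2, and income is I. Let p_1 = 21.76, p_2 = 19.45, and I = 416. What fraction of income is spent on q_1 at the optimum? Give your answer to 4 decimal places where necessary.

Let q_1' = q_1−3, q_2' = q_2−10. MRS = q_2'/q_1' = p_1/p_2.
After buying the subsistence bundle (3, 10), a share 0.5 of the remaining income goes to q_1: q_1* = 3 + 0.5·(I − 3p_1 − 10p_2)/p_1.
Discretionary income = 416 − 3·21.76 − 10·19.45 = 156.22; q_1* = 3 + 0.5·156.22/21.76 = 6.5896; q_2* = 10 + 0.5·156.22/19.45 = 14.0159.
Expenditure on q_1: 21.76·6.5896 = 143.39; share = 0.3447.

share on q_1 = 0.3447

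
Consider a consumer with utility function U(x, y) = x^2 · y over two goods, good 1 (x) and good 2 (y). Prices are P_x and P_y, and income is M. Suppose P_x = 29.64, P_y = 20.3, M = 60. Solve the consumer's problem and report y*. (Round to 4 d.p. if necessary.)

The MRS is 2·y/x. Set MRS = P_x/P_y.
So 2·P_y·y = P_x·x; combined with the budget, a share 2/3 of income goes to x.
Demand: x*(P_x,P_y,M) = 2/3·M/P_x and y* = 1/3·M/P_y.
At P_x=29.64, P_y=20.3, M=60: y* = 1/3·60/20.3 = 0.9852.

y* = 0.9852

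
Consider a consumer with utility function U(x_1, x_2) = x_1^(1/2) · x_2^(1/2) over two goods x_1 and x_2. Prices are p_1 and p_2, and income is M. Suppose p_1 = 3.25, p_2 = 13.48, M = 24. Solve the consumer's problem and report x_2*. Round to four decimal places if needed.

x_2* = 0.8902

The MRS is x_2/x_1. Set MRS = p_1/p_2.
Rearranging, p_2·x_2 = p_1·x_1. Substituting into the budget gives p_1·x_1·(1 + 1) = M.
Demand: x_1*(p_1,p_2,M) = 0.5·M/p_1 and x_2* = 0.5·M/p_2.
At p_1=3.25, p_2=13.48, M=24: x_2* = 0.5·24/13.48 = 0.8902.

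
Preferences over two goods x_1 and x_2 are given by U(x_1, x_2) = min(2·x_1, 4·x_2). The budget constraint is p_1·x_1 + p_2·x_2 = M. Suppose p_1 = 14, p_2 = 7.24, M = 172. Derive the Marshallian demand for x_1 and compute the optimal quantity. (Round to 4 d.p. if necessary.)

Leontief preferences: the optimum is at the kink where x_1/4 = x_2/2, i.e. x_2 = (1/2)·x_1.
Budget: p_1·x_1 + p_2·(1/2)·x_1 = M, so (4·p_1 + 2·p_2)·x_1 = 4·M.
Demand: x_1*(p_1,p_2,M) = 4·M/(4·p_1 + 2·p_2), x_2* = 2·M/(4·p_1 + 2·p_2).
Here 4·14 + 2·7.24 = 70.48, giving x_1* = 9.7616.

x_1* = 9.7616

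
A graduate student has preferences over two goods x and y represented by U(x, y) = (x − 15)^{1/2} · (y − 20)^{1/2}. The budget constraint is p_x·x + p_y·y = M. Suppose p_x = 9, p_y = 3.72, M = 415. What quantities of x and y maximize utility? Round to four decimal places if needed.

x* = 26.4222, y* = 47.6344

This is Cobb-Douglas in (x−15, y−20): tangency gives 0.5·p_y·(y−20) = 0.5·p_x·(x−15).
After buying the subsistence bundle (15, 20), a share 0.5 of the remaining income goes to x: x* = 15 + 0.5·(M − 15p_x − 20p_y)/p_x.
Discretionary income = 415 − 15·9 − 20·3.72 = 205.6; x* = 15 + 0.5·205.6/9 = 26.4222; y* = 20 + 0.5·205.6/3.72 = 47.6344.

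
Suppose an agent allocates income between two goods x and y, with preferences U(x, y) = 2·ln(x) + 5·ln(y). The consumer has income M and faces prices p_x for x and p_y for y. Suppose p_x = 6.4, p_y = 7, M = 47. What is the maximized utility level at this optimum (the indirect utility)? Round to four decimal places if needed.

MU_x/MU_y = (2·y)/(5·x); tangency sets this equal to p_x/p_y.
Rearranging, p_y·y = (5/2)·p_x·x. Substituting into the budget gives p_x·x·(1 + (5/2)) = M.
Demand: x*(p_x,p_y,M) = 2/7·M/p_x and y* = 5/7·M/p_y.
At p_x=6.4, p_y=7, M=47: x* = 2/7·47/6.4 = 2.0982, y* = 4.7959.
Utility at the optimum: U(2.0982, 4.7959) = 9.321.

V = 9.321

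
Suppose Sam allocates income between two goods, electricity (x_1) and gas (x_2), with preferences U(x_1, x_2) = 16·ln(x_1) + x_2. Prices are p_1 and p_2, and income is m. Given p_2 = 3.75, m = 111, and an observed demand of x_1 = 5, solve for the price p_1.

p_1 = 12

Set MRS = p_1/p_2: (16/x_1)/1 = p_1/p_2.
So x_1*(p_1,p_2) = 16·p_2/p_1, independent of income; and x_2* = (m − 16·p_2)/p_2.
Set x_1* = 5 in the demand function and solve for p_1: p_1 = 12.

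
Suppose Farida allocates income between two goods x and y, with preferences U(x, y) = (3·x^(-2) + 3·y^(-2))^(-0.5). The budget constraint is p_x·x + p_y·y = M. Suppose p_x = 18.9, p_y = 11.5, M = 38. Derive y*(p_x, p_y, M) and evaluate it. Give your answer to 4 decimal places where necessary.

y* = 1.381

From the CES first-order condition, (y/x)^(3) = p_x/p_y.
Solve for the ratio: y/x = [p_x/p_y]^(1/3).
With the ratio pinned down, the budget gives x* = M/(p_x + p_y·(y/x)) and y* = (y/x)·x*.
Numerically y/x = 1.180107, so x* = 38/(18.9 + 11.5·1.180107) = 1.1703 and y* = 1.180107·1.1703 = 1.381.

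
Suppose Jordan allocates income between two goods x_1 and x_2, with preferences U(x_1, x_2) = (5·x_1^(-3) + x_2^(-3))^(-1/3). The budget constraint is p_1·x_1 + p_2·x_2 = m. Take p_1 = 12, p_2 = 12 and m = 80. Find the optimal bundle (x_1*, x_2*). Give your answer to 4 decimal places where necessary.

MRS = MU_x_1/MU_x_2 = 5·(x_2/x_1)^(4). Set equal to p_1/p_2.
Hence x_2/x_1 = ((1/5)·p_1/p_2)^(1/(4)), i.e. raised to the 0.25 power.
Substitute x_2 = (x_2/x_1)·x_1 into the budget: x_1* = m/(p_1 + p_2·(x_2/x_1)).
Numerically x_2/x_1 = 0.66874, so x_1* = 80/(12 + 12·0.66874) = 3.995 and x_2* = 0.66874·3.995 = 2.6716.

x_1* = 3.995, x_2* = 2.6716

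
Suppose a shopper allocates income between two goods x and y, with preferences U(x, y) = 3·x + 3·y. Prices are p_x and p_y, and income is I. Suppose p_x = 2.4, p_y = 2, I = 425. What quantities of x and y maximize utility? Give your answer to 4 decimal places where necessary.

Linear utility — the consumer picks whichever good has higher MU/price: 3/2.4 = 1.25 vs 3/2 = 1.5.
y gives more utility per dollar, so spend all income on y: y* = I/p_y, x* = 0.
Numerically: x* = 0, y* = 212.5.

x* = 0, y* = 212.5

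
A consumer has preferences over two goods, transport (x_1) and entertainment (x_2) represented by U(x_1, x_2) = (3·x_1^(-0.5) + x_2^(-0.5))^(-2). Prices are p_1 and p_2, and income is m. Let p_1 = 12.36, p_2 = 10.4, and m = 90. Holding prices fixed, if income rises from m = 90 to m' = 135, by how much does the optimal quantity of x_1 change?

From the CES first-order condition, 3·(x_2/x_1)^(1.5) = p_1/p_2.
Hence x_2/x_1 = ((1/3)·p_1/p_2)^(1/(1.5)), i.e. raised to the 2/3 power.
With the ratio pinned down, the budget gives x_1* = m/(p_1 + p_2·(x_2/x_1)) and x_2* = (x_2/x_1)·x_1*.
Numerically x_2/x_1 = 0.539398, so x_1* = 90/(12.36 + 10.4·0.539398) = 5.0084.
At m' = 135: x_1* = 7.5126. Change: 7.5126 − 5.0084 = 2.5042.

Δx_1* = 2.5042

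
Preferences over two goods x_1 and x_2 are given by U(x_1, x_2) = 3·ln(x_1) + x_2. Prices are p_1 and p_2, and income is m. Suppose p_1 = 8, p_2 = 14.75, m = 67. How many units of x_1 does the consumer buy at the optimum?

Set MRS = p_1/p_2: (3/x_1)/1 = p_1/p_2.
So x_1*(p_1,p_2) = 3·p_2/p_1, independent of income; and x_2* = (m − 3·p_2)/p_2.
At the given prices: x_1* = 3·14.75/8 = 5.5312.

x_1* = 5.5312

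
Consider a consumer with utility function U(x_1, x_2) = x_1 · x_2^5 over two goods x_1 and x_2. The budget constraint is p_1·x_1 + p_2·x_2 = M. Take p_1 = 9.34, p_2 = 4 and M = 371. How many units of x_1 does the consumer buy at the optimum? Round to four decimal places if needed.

x_1* = 6.6203

Tangency: MRS = (1/5)·x_2/x_1 = p_1/p_2.
Rearranging, p_2·x_2 = 5·p_1·x_1. Substituting into the budget gives p_1·x_1·(1 + 5) = M.
Demand: x_1*(p_1,p_2,M) = 1/6·M/p_1 and x_2* = 5/6·M/p_2.
At p_1=9.34, p_2=4, M=371: x_1* = 1/6·371/9.34 = 6.6203.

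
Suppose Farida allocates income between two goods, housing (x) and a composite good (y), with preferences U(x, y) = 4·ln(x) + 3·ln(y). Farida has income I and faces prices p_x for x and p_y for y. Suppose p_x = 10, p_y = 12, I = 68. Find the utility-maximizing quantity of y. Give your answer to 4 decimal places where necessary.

Tangency: MRS = (4/3)·y/x = p_x/p_y.
Rearranging, p_y·y = (3/4)·p_x·x. Substituting into the budget gives p_x·x·(1 + (3/4)) = I.
Demand: x*(p_x,p_y,I) = 4/7·I/p_x and y* = 3/7·I/p_y.
At p_x=10, p_y=12, I=68: y* = 3/7·68/12 = 2.4286.

y* = 2.4286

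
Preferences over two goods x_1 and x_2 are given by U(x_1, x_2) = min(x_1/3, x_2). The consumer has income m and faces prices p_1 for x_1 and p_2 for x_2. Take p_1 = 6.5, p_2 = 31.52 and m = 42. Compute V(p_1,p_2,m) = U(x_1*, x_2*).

Leontief preferences: the optimum is at the kink where x_1/3 = x_2/1, i.e. x_2 = (1/3)·x_1.
Budget: p_1·x_1 + p_2·(1/3)·x_1 = m, so (3·p_1 + p_2)·x_1 = 3·m.
Demand: x_1*(p_1,p_2,m) = 3·m/(3·p_1 + p_2), x_2* = m/(3·p_1 + p_2).
Here 3·6.5 + 31.52 = 51.02, giving x_1* = 2.4696 and x_2* = 0.8232.
Utility at the optimum: U(2.4696, 0.8232) = 0.8232.

V = 0.8232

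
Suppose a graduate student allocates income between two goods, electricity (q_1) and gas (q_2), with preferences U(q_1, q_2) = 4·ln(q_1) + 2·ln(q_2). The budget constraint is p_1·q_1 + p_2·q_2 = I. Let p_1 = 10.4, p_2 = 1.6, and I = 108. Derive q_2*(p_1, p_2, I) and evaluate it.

q_2* = 22.5

Tangency: MRS = 2·q_2/q_1 = p_1/p_2.
Rearranging, p_2·q_2 = (1/2)·p_1·q_1. Substituting into the budget gives p_1·q_1·(1 + (1/2)) = I.
Demand: q_1*(p_1,p_2,I) = 2/3·I/p_1 and q_2* = 1/3·I/p_2.
At p_1=10.4, p_2=1.6, I=108: q_2* = 1/3·108/1.6 = 22.5.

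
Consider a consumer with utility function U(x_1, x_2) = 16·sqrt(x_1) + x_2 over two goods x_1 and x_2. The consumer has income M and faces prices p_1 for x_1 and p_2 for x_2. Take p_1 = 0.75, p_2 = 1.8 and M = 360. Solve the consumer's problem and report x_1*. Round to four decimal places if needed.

x_1* = 368.64

Utility is quasi-linear in x_2; the FOC for x_1 is 8/√x_1 = p_1/p_2.
Solve: √x_1 = 8·p_2/p_1, so x_1*(p_1,p_2) = (8·p_2/p_1)², and x_2* = (M − p_1·x_1*)/p_2.
Plugging in: x_1* = (8·1.8/0.75)² = 368.64.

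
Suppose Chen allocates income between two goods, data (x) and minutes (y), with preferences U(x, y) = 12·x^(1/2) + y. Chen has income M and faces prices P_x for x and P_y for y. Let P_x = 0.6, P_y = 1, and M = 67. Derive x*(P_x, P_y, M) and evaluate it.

Thus x* = (6·P_y/P_x)² — independent of M — with the rest of income spent on y.
Plugging in: x* = (6·1/0.6)² = 100.

x* = 100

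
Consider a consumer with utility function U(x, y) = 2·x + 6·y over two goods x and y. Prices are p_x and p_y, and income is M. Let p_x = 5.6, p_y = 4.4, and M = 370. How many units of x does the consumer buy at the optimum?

Linear utility — the consumer picks whichever good has higher MU/price: 2/5.6 = 0.3571 vs 6/4.4 = 1.3636.
y gives more utility per dollar, so spend all income on y: y* = M/p_y, x* = 0.
Numerically: x* = 0, y* = 84.0909.

x* = 0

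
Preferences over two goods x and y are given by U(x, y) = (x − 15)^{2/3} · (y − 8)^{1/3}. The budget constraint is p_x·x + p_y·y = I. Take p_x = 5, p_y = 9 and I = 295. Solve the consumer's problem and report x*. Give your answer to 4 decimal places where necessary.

x* = 34.7333

After buying the subsistence bundle (15, 8), a share 2/3 of the remaining income goes to x: x* = 15 + 2/3·(I − 15p_x − 8p_y)/p_x.
Discretionary income = 295 − 15·5 − 8·9 = 148; x* = 15 + 2/3·148/5 = 34.7333.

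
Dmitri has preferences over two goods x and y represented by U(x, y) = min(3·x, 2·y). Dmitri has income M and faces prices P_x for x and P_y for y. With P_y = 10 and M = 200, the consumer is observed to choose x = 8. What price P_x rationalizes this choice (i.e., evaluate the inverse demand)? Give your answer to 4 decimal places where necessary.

P_x = 10

Leontief preferences: the optimum is at the kink where x/2 = y/3, i.e. y = (3/2)·x.
Budget: P_x·x + P_y·(3/2)·x = M, so (2·P_x + 3·P_y)·x = 2·M.
Demand: x*(P_x,P_y,M) = 2·M/(2·P_x + 3·P_y), y* = 3·M/(2·P_x + 3·P_y).
Set x* = 8 in the demand function and solve for P_x: P_x = 10.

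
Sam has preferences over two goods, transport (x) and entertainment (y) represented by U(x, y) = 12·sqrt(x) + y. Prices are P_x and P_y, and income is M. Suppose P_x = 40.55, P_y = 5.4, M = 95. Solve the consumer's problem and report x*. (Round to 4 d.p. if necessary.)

x* = 0.6384

MU_x = 6/√x, MU_y = 1. Tangency: 6/√x = P_x/P_y.
Thus x* = (6·P_y/P_x)² — independent of M — with the rest of income spent on y.
Plugging in: x* = (6·5.4/40.55)² = 0.6384.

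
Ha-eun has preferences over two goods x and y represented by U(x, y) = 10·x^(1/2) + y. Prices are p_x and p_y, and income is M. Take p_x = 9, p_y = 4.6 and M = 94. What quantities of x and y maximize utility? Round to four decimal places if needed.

x* = 6.5309, y* = 7.657

MU_x = 5/√x, MU_y = 1. Tangency: 5/√x = p_x/p_y.
Thus x* = (5·p_y/p_x)² — independent of M — with the rest of income spent on y.
Plugging in: x* = (5·4.6/9)² = 6.5309, y* = 7.657.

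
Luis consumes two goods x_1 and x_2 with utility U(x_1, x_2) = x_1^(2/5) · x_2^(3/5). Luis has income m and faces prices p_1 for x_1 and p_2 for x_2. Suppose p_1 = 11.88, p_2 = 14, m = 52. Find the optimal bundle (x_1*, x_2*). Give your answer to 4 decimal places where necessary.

x_1* = 1.7508, x_2* = 2.2286

The MRS is (2/3)·x_2/x_1. Set MRS = p_1/p_2.
Rearranging, p_2·x_2 = (3/2)·p_1·x_1. Substituting into the budget gives p_1·x_1·(1 + (3/2)) = m.
Demand: x_1*(p_1,p_2,m) = 0.4·m/p_1 and x_2* = 0.6·m/p_2.
At p_1=11.88, p_2=14, m=52: x_1* = 0.4·52/11.88 = 1.7508, x_2* = 2.2286.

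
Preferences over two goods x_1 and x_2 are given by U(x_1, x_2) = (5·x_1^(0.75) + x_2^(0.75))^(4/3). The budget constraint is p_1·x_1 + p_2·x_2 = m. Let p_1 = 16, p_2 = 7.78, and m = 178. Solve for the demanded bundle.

x_1* = 10.9723, x_2* = 0.314

With the ratio pinned down, the budget gives x_1* = m/(p_1 + p_2·(x_2/x_1)) and x_2* = (x_2/x_1)·x_1*.
Numerically x_2/x_1 = 0.028621, so x_1* = 178/(16 + 7.78·0.028621) = 10.9723 and x_2* = 0.028621·10.9723 = 0.314.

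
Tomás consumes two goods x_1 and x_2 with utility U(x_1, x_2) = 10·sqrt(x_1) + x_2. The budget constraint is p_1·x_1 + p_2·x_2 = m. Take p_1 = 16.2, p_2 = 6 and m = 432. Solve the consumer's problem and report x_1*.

x_1* = 3.4294

Set MRS = p_1/p_2: 5·x_1^(−1/2) = p_1/p_2.
Solve: √x_1 = 5·p_2/p_1, so x_1*(p_1,p_2) = (5·p_2/p_1)², and x_2* = (m − p_1·x_1*)/p_2.
Plugging in: x_1* = (5·6/16.2)² = 3.4294.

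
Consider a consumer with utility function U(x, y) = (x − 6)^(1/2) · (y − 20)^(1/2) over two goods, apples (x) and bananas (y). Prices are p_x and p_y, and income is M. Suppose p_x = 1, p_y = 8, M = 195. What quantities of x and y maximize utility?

x* = 20.5, y* = 21.8125

Let x' = x−6, y' = y−20. MRS = y'/x' = p_x/p_y.
Substituting into the budget: x* = 6 + 0.5·(M − 6·p_x − 20·p_y)/p_x, and y* = 20 + 0.5·(…)/p_y.
Discretionary income = 195 − 6·1 − 20·8 = 29; x* = 6 + 0.5·29/1 = 20.5; y* = 20 + 0.5·29/8 = 21.8125.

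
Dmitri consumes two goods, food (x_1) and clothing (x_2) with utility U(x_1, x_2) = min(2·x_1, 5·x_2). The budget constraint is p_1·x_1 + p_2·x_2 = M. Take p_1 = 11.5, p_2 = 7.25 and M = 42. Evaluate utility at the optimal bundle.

Leontief preferences: the optimum is at the kink where x_1/5 = x_2/2, i.e. x_2 = (2/5)·x_1.
Budget: p_1·x_1 + p_2·(2/5)·x_1 = M, so (5·p_1 + 2·p_2)·x_1 = 5·M.
Demand: x_1*(p_1,p_2,M) = 5·M/(5·p_1 + 2·p_2), x_2* = 2·M/(5·p_1 + 2·p_2).
Here 5·11.5 + 2·7.25 = 72, giving x_1* = 2.9167 and x_2* = 1.1667.
Utility at the optimum: U(2.9167, 1.1667) = 5.8333.

V = 5.8333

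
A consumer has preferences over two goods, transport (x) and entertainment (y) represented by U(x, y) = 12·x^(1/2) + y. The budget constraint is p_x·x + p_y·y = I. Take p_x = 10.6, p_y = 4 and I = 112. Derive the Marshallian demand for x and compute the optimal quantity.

Solve: √x = 6·p_y/p_x, so x*(p_x,p_y) = (6·p_y/p_x)², and y* = (I − p_x·x*)/p_y.
Plugging in: x* = (6·4/10.6)² = 5.1264.

x* = 5.1264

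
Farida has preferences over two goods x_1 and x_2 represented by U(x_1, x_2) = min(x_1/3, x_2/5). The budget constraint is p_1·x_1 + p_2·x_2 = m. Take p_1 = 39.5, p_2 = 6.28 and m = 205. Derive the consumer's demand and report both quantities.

x_1* = 4.1027, x_2* = 6.8379

Leontief preferences: the optimum is at the kink where x_1/3 = x_2/5, i.e. x_2 = (5/3)·x_1.
Budget: p_1·x_1 + p_2·(5/3)·x_1 = m, so (3·p_1 + 5·p_2)·x_1 = 3·m.
Demand: x_1*(p_1,p_2,m) = 3·m/(3·p_1 + 5·p_2), x_2* = 5·m/(3·p_1 + 5·p_2).
Here 3·39.5 + 5·6.28 = 149.9, giving x_1* = 4.1027 and x_2* = 6.8379.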